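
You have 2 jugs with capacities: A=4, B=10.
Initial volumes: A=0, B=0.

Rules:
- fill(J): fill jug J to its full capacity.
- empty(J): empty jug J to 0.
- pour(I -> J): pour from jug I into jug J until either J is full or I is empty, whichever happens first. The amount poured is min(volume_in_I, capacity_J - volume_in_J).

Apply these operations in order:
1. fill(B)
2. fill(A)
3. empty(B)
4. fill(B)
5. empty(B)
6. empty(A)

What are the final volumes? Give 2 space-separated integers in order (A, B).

Step 1: fill(B) -> (A=0 B=10)
Step 2: fill(A) -> (A=4 B=10)
Step 3: empty(B) -> (A=4 B=0)
Step 4: fill(B) -> (A=4 B=10)
Step 5: empty(B) -> (A=4 B=0)
Step 6: empty(A) -> (A=0 B=0)

Answer: 0 0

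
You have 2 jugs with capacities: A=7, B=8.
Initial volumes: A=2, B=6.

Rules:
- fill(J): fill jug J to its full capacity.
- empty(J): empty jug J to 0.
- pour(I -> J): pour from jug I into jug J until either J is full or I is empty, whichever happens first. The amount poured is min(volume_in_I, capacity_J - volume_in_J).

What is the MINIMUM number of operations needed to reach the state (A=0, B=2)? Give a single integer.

Answer: 2

Derivation:
BFS from (A=2, B=6). One shortest path:
  1. empty(B) -> (A=2 B=0)
  2. pour(A -> B) -> (A=0 B=2)
Reached target in 2 moves.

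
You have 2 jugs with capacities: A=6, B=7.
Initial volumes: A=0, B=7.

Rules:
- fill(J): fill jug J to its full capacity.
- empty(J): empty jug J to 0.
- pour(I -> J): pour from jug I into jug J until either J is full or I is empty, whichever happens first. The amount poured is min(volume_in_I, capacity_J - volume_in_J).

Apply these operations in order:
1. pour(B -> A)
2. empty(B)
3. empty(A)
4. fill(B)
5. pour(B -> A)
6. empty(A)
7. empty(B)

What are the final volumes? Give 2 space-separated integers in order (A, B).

Step 1: pour(B -> A) -> (A=6 B=1)
Step 2: empty(B) -> (A=6 B=0)
Step 3: empty(A) -> (A=0 B=0)
Step 4: fill(B) -> (A=0 B=7)
Step 5: pour(B -> A) -> (A=6 B=1)
Step 6: empty(A) -> (A=0 B=1)
Step 7: empty(B) -> (A=0 B=0)

Answer: 0 0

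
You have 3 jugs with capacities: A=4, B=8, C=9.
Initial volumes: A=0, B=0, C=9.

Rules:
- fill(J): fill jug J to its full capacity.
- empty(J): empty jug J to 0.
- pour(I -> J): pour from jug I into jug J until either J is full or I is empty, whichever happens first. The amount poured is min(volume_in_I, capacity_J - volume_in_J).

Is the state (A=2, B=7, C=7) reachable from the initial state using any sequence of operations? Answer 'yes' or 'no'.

BFS explored all 282 reachable states.
Reachable set includes: (0,0,0), (0,0,1), (0,0,2), (0,0,3), (0,0,4), (0,0,5), (0,0,6), (0,0,7), (0,0,8), (0,0,9), (0,1,0), (0,1,1) ...
Target (A=2, B=7, C=7) not in reachable set → no.

Answer: no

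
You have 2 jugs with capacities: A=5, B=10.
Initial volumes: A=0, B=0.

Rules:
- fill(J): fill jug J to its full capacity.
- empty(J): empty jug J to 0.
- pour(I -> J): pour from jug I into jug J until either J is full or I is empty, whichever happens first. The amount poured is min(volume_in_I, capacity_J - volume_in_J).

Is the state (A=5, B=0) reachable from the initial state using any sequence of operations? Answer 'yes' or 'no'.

Answer: yes

Derivation:
BFS from (A=0, B=0):
  1. fill(A) -> (A=5 B=0)
Target reached → yes.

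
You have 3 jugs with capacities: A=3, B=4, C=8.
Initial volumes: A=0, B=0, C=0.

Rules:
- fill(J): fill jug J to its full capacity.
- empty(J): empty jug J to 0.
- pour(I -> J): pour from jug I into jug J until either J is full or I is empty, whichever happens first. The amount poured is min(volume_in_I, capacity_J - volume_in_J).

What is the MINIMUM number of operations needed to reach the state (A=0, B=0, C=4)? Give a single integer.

BFS from (A=0, B=0, C=0). One shortest path:
  1. fill(B) -> (A=0 B=4 C=0)
  2. pour(B -> C) -> (A=0 B=0 C=4)
Reached target in 2 moves.

Answer: 2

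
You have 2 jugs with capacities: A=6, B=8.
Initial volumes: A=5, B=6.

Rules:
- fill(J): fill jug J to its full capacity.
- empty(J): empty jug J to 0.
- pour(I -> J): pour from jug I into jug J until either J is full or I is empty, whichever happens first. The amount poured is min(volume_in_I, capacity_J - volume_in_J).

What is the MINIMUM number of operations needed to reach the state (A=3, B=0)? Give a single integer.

BFS from (A=5, B=6). One shortest path:
  1. pour(A -> B) -> (A=3 B=8)
  2. empty(B) -> (A=3 B=0)
Reached target in 2 moves.

Answer: 2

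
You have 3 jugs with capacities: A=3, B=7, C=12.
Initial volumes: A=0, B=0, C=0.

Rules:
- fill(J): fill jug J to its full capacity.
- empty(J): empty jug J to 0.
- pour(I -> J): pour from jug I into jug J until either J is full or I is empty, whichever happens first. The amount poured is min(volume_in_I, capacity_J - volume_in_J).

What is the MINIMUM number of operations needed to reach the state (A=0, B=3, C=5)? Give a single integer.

BFS from (A=0, B=0, C=0). One shortest path:
  1. fill(A) -> (A=3 B=0 C=0)
  2. fill(C) -> (A=3 B=0 C=12)
  3. pour(C -> B) -> (A=3 B=7 C=5)
  4. empty(B) -> (A=3 B=0 C=5)
  5. pour(A -> B) -> (A=0 B=3 C=5)
Reached target in 5 moves.

Answer: 5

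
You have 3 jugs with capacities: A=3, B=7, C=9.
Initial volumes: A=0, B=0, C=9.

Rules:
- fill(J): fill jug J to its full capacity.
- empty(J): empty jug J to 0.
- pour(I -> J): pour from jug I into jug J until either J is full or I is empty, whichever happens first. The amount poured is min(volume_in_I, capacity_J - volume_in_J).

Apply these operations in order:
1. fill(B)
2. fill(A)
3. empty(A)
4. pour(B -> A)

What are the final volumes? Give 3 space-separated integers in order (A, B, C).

Answer: 3 4 9

Derivation:
Step 1: fill(B) -> (A=0 B=7 C=9)
Step 2: fill(A) -> (A=3 B=7 C=9)
Step 3: empty(A) -> (A=0 B=7 C=9)
Step 4: pour(B -> A) -> (A=3 B=4 C=9)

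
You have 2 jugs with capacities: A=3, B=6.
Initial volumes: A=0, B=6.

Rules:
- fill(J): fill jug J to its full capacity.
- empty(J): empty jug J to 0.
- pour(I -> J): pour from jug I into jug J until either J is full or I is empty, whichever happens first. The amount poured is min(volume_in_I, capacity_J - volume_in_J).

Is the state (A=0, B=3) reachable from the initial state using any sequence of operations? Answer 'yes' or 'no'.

BFS from (A=0, B=6):
  1. pour(B -> A) -> (A=3 B=3)
  2. empty(A) -> (A=0 B=3)
Target reached → yes.

Answer: yes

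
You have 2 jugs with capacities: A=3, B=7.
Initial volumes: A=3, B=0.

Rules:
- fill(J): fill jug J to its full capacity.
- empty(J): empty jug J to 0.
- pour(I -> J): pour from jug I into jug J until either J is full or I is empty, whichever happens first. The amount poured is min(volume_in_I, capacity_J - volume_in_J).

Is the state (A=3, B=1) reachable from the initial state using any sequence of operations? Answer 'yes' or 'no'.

Answer: yes

Derivation:
BFS from (A=3, B=0):
  1. empty(A) -> (A=0 B=0)
  2. fill(B) -> (A=0 B=7)
  3. pour(B -> A) -> (A=3 B=4)
  4. empty(A) -> (A=0 B=4)
  5. pour(B -> A) -> (A=3 B=1)
Target reached → yes.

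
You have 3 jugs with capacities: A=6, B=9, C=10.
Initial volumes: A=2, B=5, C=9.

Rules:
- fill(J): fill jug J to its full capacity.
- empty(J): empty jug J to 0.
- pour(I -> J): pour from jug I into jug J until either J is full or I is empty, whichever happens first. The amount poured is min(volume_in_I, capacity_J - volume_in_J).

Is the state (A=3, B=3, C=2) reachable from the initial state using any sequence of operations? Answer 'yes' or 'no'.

Answer: no

Derivation:
BFS explored all 411 reachable states.
Reachable set includes: (0,0,0), (0,0,1), (0,0,2), (0,0,3), (0,0,4), (0,0,5), (0,0,6), (0,0,7), (0,0,8), (0,0,9), (0,0,10), (0,1,0) ...
Target (A=3, B=3, C=2) not in reachable set → no.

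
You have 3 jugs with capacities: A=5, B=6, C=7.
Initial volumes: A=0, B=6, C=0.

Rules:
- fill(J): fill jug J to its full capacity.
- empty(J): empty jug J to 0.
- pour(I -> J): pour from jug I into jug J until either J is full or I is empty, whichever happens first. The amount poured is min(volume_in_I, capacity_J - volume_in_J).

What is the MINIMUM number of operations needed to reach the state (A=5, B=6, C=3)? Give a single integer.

Answer: 6

Derivation:
BFS from (A=0, B=6, C=0). One shortest path:
  1. empty(B) -> (A=0 B=0 C=0)
  2. fill(C) -> (A=0 B=0 C=7)
  3. pour(C -> A) -> (A=5 B=0 C=2)
  4. pour(C -> B) -> (A=5 B=2 C=0)
  5. fill(C) -> (A=5 B=2 C=7)
  6. pour(C -> B) -> (A=5 B=6 C=3)
Reached target in 6 moves.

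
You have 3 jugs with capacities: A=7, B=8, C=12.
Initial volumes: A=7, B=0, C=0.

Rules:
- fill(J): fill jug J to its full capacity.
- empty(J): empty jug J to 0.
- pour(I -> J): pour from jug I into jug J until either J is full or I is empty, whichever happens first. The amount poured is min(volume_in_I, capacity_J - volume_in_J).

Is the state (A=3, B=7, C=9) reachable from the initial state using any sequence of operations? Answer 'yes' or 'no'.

BFS explored all 474 reachable states.
Reachable set includes: (0,0,0), (0,0,1), (0,0,2), (0,0,3), (0,0,4), (0,0,5), (0,0,6), (0,0,7), (0,0,8), (0,0,9), (0,0,10), (0,0,11) ...
Target (A=3, B=7, C=9) not in reachable set → no.

Answer: no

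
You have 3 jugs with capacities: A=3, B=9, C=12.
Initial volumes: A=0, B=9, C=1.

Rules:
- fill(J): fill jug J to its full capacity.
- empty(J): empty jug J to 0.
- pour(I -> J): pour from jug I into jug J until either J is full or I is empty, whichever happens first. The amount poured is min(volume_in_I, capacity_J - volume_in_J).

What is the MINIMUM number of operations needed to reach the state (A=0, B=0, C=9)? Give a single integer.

Answer: 2

Derivation:
BFS from (A=0, B=9, C=1). One shortest path:
  1. empty(C) -> (A=0 B=9 C=0)
  2. pour(B -> C) -> (A=0 B=0 C=9)
Reached target in 2 moves.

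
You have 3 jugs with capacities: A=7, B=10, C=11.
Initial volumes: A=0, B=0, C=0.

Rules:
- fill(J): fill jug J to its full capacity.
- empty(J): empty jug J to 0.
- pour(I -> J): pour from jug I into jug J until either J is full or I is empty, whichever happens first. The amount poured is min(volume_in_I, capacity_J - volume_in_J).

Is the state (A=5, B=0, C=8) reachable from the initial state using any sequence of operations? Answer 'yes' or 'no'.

Answer: yes

Derivation:
BFS from (A=0, B=0, C=0):
  1. fill(B) -> (A=0 B=10 C=0)
  2. pour(B -> A) -> (A=7 B=3 C=0)
  3. empty(A) -> (A=0 B=3 C=0)
  4. pour(B -> A) -> (A=3 B=0 C=0)
  5. fill(B) -> (A=3 B=10 C=0)
  6. pour(B -> C) -> (A=3 B=0 C=10)
  7. pour(A -> C) -> (A=2 B=0 C=11)
  8. pour(C -> B) -> (A=2 B=10 C=1)
  9. pour(B -> A) -> (A=7 B=5 C=1)
  10. pour(A -> C) -> (A=0 B=5 C=8)
  11. pour(B -> A) -> (A=5 B=0 C=8)
Target reached → yes.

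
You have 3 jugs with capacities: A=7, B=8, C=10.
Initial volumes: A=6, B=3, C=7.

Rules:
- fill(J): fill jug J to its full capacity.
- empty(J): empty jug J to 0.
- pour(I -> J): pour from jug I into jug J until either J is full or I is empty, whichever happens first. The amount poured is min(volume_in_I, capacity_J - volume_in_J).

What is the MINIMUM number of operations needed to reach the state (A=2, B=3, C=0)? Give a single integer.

Answer: 6

Derivation:
BFS from (A=6, B=3, C=7). One shortest path:
  1. empty(A) -> (A=0 B=3 C=7)
  2. fill(C) -> (A=0 B=3 C=10)
  3. pour(C -> A) -> (A=7 B=3 C=3)
  4. pour(A -> B) -> (A=2 B=8 C=3)
  5. empty(B) -> (A=2 B=0 C=3)
  6. pour(C -> B) -> (A=2 B=3 C=0)
Reached target in 6 moves.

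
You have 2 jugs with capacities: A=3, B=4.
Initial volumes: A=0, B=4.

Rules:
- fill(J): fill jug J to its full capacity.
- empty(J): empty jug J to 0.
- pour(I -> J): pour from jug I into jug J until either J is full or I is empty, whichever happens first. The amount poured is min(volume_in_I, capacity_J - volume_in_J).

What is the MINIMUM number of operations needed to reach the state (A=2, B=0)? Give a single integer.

BFS from (A=0, B=4). One shortest path:
  1. fill(A) -> (A=3 B=4)
  2. empty(B) -> (A=3 B=0)
  3. pour(A -> B) -> (A=0 B=3)
  4. fill(A) -> (A=3 B=3)
  5. pour(A -> B) -> (A=2 B=4)
  6. empty(B) -> (A=2 B=0)
Reached target in 6 moves.

Answer: 6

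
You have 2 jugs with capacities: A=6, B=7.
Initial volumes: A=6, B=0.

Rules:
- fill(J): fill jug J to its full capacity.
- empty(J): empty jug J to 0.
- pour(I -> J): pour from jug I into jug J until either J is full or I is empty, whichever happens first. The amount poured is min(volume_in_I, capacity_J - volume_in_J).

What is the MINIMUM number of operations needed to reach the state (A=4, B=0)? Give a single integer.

Answer: 8

Derivation:
BFS from (A=6, B=0). One shortest path:
  1. pour(A -> B) -> (A=0 B=6)
  2. fill(A) -> (A=6 B=6)
  3. pour(A -> B) -> (A=5 B=7)
  4. empty(B) -> (A=5 B=0)
  5. pour(A -> B) -> (A=0 B=5)
  6. fill(A) -> (A=6 B=5)
  7. pour(A -> B) -> (A=4 B=7)
  8. empty(B) -> (A=4 B=0)
Reached target in 8 moves.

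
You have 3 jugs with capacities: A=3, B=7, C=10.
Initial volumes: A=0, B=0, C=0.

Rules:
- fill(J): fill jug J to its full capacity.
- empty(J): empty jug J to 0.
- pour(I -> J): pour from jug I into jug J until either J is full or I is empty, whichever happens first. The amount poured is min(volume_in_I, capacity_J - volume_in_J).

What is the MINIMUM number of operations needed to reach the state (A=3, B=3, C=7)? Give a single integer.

Answer: 4

Derivation:
BFS from (A=0, B=0, C=0). One shortest path:
  1. fill(A) -> (A=3 B=0 C=0)
  2. fill(C) -> (A=3 B=0 C=10)
  3. pour(A -> B) -> (A=0 B=3 C=10)
  4. pour(C -> A) -> (A=3 B=3 C=7)
Reached target in 4 moves.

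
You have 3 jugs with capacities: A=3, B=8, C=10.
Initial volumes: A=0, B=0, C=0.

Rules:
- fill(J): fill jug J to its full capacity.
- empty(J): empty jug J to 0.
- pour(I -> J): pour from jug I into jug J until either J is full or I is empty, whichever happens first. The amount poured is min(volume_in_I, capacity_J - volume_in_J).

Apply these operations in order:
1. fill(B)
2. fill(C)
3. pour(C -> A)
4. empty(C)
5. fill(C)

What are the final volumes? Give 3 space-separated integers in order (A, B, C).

Answer: 3 8 10

Derivation:
Step 1: fill(B) -> (A=0 B=8 C=0)
Step 2: fill(C) -> (A=0 B=8 C=10)
Step 3: pour(C -> A) -> (A=3 B=8 C=7)
Step 4: empty(C) -> (A=3 B=8 C=0)
Step 5: fill(C) -> (A=3 B=8 C=10)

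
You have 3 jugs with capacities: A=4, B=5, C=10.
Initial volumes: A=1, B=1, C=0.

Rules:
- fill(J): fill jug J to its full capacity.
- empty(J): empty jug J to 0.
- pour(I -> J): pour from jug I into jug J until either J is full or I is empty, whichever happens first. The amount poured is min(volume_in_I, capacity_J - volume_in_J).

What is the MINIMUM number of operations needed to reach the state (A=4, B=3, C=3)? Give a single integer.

Answer: 8

Derivation:
BFS from (A=1, B=1, C=0). One shortest path:
  1. fill(B) -> (A=1 B=5 C=0)
  2. pour(B -> A) -> (A=4 B=2 C=0)
  3. pour(A -> C) -> (A=0 B=2 C=4)
  4. fill(A) -> (A=4 B=2 C=4)
  5. pour(A -> C) -> (A=0 B=2 C=8)
  6. pour(B -> A) -> (A=2 B=0 C=8)
  7. pour(C -> B) -> (A=2 B=5 C=3)
  8. pour(B -> A) -> (A=4 B=3 C=3)
Reached target in 8 moves.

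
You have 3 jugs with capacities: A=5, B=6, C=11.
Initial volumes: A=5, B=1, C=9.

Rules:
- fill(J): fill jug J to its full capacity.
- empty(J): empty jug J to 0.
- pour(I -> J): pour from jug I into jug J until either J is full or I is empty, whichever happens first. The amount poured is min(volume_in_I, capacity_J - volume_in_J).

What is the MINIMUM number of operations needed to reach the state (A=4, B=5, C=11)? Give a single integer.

Answer: 4

Derivation:
BFS from (A=5, B=1, C=9). One shortest path:
  1. pour(B -> C) -> (A=5 B=0 C=10)
  2. pour(A -> B) -> (A=0 B=5 C=10)
  3. fill(A) -> (A=5 B=5 C=10)
  4. pour(A -> C) -> (A=4 B=5 C=11)
Reached target in 4 moves.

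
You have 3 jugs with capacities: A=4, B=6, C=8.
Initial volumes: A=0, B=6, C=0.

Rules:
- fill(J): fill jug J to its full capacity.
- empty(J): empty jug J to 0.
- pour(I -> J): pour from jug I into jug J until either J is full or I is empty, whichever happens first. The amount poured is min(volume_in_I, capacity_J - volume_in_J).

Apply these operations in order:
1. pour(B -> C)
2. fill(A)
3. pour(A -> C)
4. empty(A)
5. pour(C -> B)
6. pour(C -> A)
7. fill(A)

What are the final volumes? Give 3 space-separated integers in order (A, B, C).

Step 1: pour(B -> C) -> (A=0 B=0 C=6)
Step 2: fill(A) -> (A=4 B=0 C=6)
Step 3: pour(A -> C) -> (A=2 B=0 C=8)
Step 4: empty(A) -> (A=0 B=0 C=8)
Step 5: pour(C -> B) -> (A=0 B=6 C=2)
Step 6: pour(C -> A) -> (A=2 B=6 C=0)
Step 7: fill(A) -> (A=4 B=6 C=0)

Answer: 4 6 0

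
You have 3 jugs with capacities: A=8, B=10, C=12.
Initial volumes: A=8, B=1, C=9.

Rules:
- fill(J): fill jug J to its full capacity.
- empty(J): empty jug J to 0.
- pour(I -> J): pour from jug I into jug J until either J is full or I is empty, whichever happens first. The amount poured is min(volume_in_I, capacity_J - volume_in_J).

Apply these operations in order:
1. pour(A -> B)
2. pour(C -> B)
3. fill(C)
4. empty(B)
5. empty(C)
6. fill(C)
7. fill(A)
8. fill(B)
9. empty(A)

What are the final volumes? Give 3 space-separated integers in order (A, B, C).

Step 1: pour(A -> B) -> (A=0 B=9 C=9)
Step 2: pour(C -> B) -> (A=0 B=10 C=8)
Step 3: fill(C) -> (A=0 B=10 C=12)
Step 4: empty(B) -> (A=0 B=0 C=12)
Step 5: empty(C) -> (A=0 B=0 C=0)
Step 6: fill(C) -> (A=0 B=0 C=12)
Step 7: fill(A) -> (A=8 B=0 C=12)
Step 8: fill(B) -> (A=8 B=10 C=12)
Step 9: empty(A) -> (A=0 B=10 C=12)

Answer: 0 10 12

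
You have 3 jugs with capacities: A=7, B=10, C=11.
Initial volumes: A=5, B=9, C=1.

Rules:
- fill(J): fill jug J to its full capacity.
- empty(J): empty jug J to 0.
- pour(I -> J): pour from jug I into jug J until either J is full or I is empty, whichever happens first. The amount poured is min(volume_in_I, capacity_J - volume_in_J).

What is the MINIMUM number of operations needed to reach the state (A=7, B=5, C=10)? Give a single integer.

BFS from (A=5, B=9, C=1). One shortest path:
  1. pour(B -> C) -> (A=5 B=0 C=10)
  2. pour(A -> B) -> (A=0 B=5 C=10)
  3. fill(A) -> (A=7 B=5 C=10)
Reached target in 3 moves.

Answer: 3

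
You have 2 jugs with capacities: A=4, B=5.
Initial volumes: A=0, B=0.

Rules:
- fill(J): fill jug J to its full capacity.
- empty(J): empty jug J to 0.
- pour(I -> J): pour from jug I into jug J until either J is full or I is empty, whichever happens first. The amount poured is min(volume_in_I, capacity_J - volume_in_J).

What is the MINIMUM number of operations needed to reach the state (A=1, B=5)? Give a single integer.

BFS from (A=0, B=0). One shortest path:
  1. fill(B) -> (A=0 B=5)
  2. pour(B -> A) -> (A=4 B=1)
  3. empty(A) -> (A=0 B=1)
  4. pour(B -> A) -> (A=1 B=0)
  5. fill(B) -> (A=1 B=5)
Reached target in 5 moves.

Answer: 5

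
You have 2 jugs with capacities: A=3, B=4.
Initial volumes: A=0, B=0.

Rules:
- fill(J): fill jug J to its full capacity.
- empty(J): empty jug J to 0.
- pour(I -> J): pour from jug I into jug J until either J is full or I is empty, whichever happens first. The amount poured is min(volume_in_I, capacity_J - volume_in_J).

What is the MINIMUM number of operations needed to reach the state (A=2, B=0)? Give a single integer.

BFS from (A=0, B=0). One shortest path:
  1. fill(A) -> (A=3 B=0)
  2. pour(A -> B) -> (A=0 B=3)
  3. fill(A) -> (A=3 B=3)
  4. pour(A -> B) -> (A=2 B=4)
  5. empty(B) -> (A=2 B=0)
Reached target in 5 moves.

Answer: 5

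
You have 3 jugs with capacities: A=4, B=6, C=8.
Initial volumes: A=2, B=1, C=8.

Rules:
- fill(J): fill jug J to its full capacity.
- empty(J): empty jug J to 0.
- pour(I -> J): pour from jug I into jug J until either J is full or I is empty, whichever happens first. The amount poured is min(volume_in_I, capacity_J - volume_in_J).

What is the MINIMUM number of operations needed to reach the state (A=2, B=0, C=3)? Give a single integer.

BFS from (A=2, B=1, C=8). One shortest path:
  1. pour(C -> B) -> (A=2 B=6 C=3)
  2. empty(B) -> (A=2 B=0 C=3)
Reached target in 2 moves.

Answer: 2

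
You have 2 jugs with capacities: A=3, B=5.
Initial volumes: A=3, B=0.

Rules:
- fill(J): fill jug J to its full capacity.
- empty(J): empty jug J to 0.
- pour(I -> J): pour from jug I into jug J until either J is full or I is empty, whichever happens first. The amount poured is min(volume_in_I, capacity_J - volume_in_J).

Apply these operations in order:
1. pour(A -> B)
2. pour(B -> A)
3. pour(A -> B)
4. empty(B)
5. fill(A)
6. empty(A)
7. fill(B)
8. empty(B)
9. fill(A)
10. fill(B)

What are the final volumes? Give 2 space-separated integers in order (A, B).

Answer: 3 5

Derivation:
Step 1: pour(A -> B) -> (A=0 B=3)
Step 2: pour(B -> A) -> (A=3 B=0)
Step 3: pour(A -> B) -> (A=0 B=3)
Step 4: empty(B) -> (A=0 B=0)
Step 5: fill(A) -> (A=3 B=0)
Step 6: empty(A) -> (A=0 B=0)
Step 7: fill(B) -> (A=0 B=5)
Step 8: empty(B) -> (A=0 B=0)
Step 9: fill(A) -> (A=3 B=0)
Step 10: fill(B) -> (A=3 B=5)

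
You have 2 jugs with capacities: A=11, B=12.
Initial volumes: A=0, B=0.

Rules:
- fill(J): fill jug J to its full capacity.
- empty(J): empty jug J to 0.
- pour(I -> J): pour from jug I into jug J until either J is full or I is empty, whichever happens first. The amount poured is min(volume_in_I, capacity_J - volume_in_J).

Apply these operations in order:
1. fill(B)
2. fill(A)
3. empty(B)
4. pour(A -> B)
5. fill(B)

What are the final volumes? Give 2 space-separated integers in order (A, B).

Step 1: fill(B) -> (A=0 B=12)
Step 2: fill(A) -> (A=11 B=12)
Step 3: empty(B) -> (A=11 B=0)
Step 4: pour(A -> B) -> (A=0 B=11)
Step 5: fill(B) -> (A=0 B=12)

Answer: 0 12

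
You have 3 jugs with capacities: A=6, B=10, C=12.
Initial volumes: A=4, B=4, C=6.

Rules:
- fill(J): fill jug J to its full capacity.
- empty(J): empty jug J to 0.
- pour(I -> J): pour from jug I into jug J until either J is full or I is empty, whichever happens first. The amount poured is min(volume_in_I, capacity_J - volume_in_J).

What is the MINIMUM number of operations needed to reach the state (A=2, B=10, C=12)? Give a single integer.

BFS from (A=4, B=4, C=6). One shortest path:
  1. pour(B -> C) -> (A=4 B=0 C=10)
  2. fill(B) -> (A=4 B=10 C=10)
  3. pour(A -> C) -> (A=2 B=10 C=12)
Reached target in 3 moves.

Answer: 3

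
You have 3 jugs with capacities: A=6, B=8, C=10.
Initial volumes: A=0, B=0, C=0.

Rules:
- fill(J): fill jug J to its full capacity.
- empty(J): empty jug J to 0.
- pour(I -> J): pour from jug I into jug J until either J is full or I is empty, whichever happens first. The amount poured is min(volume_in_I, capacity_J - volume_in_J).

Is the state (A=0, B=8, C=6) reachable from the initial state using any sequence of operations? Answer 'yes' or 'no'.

BFS from (A=0, B=0, C=0):
  1. fill(A) -> (A=6 B=0 C=0)
  2. fill(B) -> (A=6 B=8 C=0)
  3. pour(A -> C) -> (A=0 B=8 C=6)
Target reached → yes.

Answer: yes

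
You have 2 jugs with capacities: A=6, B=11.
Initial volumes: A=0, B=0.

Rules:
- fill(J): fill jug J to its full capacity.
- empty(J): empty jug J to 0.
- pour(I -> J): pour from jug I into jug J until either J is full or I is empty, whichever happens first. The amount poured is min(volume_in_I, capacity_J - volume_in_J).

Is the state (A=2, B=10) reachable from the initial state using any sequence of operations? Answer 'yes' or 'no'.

BFS explored all 34 reachable states.
Reachable set includes: (0,0), (0,1), (0,2), (0,3), (0,4), (0,5), (0,6), (0,7), (0,8), (0,9), (0,10), (0,11) ...
Target (A=2, B=10) not in reachable set → no.

Answer: no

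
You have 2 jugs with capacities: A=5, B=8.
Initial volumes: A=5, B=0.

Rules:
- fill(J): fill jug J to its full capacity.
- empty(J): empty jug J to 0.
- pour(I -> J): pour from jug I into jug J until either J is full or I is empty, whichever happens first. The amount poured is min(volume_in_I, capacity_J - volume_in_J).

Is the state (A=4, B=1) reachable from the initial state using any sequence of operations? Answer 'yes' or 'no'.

BFS explored all 26 reachable states.
Reachable set includes: (0,0), (0,1), (0,2), (0,3), (0,4), (0,5), (0,6), (0,7), (0,8), (1,0), (1,8), (2,0) ...
Target (A=4, B=1) not in reachable set → no.

Answer: no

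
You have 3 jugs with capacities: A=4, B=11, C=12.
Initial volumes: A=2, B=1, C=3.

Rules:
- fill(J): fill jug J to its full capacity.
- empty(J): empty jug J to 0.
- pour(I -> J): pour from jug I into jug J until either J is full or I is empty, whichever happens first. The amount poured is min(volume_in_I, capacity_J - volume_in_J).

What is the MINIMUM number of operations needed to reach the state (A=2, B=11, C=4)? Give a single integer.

BFS from (A=2, B=1, C=3). One shortest path:
  1. pour(B -> C) -> (A=2 B=0 C=4)
  2. fill(B) -> (A=2 B=11 C=4)
Reached target in 2 moves.

Answer: 2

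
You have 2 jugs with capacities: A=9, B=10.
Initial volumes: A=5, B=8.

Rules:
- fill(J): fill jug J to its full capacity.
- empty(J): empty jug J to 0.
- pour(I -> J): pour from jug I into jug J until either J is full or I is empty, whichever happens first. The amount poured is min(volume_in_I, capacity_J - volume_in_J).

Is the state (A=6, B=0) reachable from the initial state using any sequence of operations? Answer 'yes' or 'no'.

BFS from (A=5, B=8):
  1. fill(B) -> (A=5 B=10)
  2. pour(B -> A) -> (A=9 B=6)
  3. empty(A) -> (A=0 B=6)
  4. pour(B -> A) -> (A=6 B=0)
Target reached → yes.

Answer: yes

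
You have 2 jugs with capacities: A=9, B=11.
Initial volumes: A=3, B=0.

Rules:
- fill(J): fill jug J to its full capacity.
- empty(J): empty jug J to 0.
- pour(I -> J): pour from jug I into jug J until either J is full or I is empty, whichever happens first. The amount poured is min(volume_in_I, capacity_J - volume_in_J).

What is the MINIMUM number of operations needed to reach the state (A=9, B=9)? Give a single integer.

BFS from (A=3, B=0). One shortest path:
  1. fill(A) -> (A=9 B=0)
  2. pour(A -> B) -> (A=0 B=9)
  3. fill(A) -> (A=9 B=9)
Reached target in 3 moves.

Answer: 3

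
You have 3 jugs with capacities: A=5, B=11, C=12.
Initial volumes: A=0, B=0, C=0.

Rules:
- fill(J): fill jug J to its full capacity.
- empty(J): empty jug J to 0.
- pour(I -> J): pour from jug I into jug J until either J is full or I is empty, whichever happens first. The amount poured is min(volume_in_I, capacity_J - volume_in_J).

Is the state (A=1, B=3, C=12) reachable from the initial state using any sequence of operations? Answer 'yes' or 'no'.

BFS from (A=0, B=0, C=0):
  1. fill(A) -> (A=5 B=0 C=0)
  2. fill(B) -> (A=5 B=11 C=0)
  3. pour(B -> C) -> (A=5 B=0 C=11)
  4. pour(A -> C) -> (A=4 B=0 C=12)
  5. pour(C -> B) -> (A=4 B=11 C=1)
  6. empty(B) -> (A=4 B=0 C=1)
  7. pour(A -> B) -> (A=0 B=4 C=1)
  8. pour(C -> A) -> (A=1 B=4 C=0)
  9. pour(B -> C) -> (A=1 B=0 C=4)
  10. fill(B) -> (A=1 B=11 C=4)
  11. pour(B -> C) -> (A=1 B=3 C=12)
Target reached → yes.

Answer: yes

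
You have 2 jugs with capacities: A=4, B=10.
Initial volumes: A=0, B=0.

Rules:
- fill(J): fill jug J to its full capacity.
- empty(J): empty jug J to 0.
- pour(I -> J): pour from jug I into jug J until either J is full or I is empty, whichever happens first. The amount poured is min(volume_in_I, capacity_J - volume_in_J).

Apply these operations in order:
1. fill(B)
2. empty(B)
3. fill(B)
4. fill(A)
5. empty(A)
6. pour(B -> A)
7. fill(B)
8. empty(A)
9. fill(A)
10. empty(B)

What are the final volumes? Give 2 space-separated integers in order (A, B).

Step 1: fill(B) -> (A=0 B=10)
Step 2: empty(B) -> (A=0 B=0)
Step 3: fill(B) -> (A=0 B=10)
Step 4: fill(A) -> (A=4 B=10)
Step 5: empty(A) -> (A=0 B=10)
Step 6: pour(B -> A) -> (A=4 B=6)
Step 7: fill(B) -> (A=4 B=10)
Step 8: empty(A) -> (A=0 B=10)
Step 9: fill(A) -> (A=4 B=10)
Step 10: empty(B) -> (A=4 B=0)

Answer: 4 0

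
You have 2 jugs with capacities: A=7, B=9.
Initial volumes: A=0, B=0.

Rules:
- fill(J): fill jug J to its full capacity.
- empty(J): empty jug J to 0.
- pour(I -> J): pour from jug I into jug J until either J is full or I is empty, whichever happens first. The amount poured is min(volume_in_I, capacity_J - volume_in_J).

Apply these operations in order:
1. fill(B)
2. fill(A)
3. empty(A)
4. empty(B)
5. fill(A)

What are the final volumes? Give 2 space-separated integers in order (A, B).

Answer: 7 0

Derivation:
Step 1: fill(B) -> (A=0 B=9)
Step 2: fill(A) -> (A=7 B=9)
Step 3: empty(A) -> (A=0 B=9)
Step 4: empty(B) -> (A=0 B=0)
Step 5: fill(A) -> (A=7 B=0)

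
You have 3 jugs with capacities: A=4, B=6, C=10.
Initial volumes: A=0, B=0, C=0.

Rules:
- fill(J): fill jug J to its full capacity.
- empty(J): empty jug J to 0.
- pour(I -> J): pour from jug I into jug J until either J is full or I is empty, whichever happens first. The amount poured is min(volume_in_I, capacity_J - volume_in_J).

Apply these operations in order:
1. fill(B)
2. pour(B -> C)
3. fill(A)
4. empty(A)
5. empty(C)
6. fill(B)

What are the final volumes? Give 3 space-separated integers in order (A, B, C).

Answer: 0 6 0

Derivation:
Step 1: fill(B) -> (A=0 B=6 C=0)
Step 2: pour(B -> C) -> (A=0 B=0 C=6)
Step 3: fill(A) -> (A=4 B=0 C=6)
Step 4: empty(A) -> (A=0 B=0 C=6)
Step 5: empty(C) -> (A=0 B=0 C=0)
Step 6: fill(B) -> (A=0 B=6 C=0)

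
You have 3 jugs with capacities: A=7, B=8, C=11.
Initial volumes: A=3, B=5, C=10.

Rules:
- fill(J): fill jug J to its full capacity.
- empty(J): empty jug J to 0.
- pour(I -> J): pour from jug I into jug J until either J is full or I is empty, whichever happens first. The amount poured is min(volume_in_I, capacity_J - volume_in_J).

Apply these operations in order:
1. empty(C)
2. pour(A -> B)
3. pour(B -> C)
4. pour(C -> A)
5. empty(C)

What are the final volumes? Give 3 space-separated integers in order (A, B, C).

Step 1: empty(C) -> (A=3 B=5 C=0)
Step 2: pour(A -> B) -> (A=0 B=8 C=0)
Step 3: pour(B -> C) -> (A=0 B=0 C=8)
Step 4: pour(C -> A) -> (A=7 B=0 C=1)
Step 5: empty(C) -> (A=7 B=0 C=0)

Answer: 7 0 0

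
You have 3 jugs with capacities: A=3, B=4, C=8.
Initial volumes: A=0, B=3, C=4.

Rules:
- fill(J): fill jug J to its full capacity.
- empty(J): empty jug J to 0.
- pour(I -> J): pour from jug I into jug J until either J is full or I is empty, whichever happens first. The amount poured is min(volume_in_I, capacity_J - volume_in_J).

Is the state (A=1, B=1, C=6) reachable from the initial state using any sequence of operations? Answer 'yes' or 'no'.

Answer: no

Derivation:
BFS explored all 138 reachable states.
Reachable set includes: (0,0,0), (0,0,1), (0,0,2), (0,0,3), (0,0,4), (0,0,5), (0,0,6), (0,0,7), (0,0,8), (0,1,0), (0,1,1), (0,1,2) ...
Target (A=1, B=1, C=6) not in reachable set → no.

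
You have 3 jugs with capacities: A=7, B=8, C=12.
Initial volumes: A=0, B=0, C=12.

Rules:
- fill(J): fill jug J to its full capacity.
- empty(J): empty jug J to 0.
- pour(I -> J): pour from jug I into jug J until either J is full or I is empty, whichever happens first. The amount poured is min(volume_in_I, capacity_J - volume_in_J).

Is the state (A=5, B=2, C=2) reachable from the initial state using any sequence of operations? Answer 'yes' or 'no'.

BFS explored all 474 reachable states.
Reachable set includes: (0,0,0), (0,0,1), (0,0,2), (0,0,3), (0,0,4), (0,0,5), (0,0,6), (0,0,7), (0,0,8), (0,0,9), (0,0,10), (0,0,11) ...
Target (A=5, B=2, C=2) not in reachable set → no.

Answer: no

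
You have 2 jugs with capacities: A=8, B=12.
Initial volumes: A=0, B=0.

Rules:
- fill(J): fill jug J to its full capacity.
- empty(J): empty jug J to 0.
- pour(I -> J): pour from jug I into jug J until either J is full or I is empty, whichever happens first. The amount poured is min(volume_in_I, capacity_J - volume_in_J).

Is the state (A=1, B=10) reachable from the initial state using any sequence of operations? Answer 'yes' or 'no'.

Answer: no

Derivation:
BFS explored all 10 reachable states.
Reachable set includes: (0,0), (0,4), (0,8), (0,12), (4,0), (4,12), (8,0), (8,4), (8,8), (8,12)
Target (A=1, B=10) not in reachable set → no.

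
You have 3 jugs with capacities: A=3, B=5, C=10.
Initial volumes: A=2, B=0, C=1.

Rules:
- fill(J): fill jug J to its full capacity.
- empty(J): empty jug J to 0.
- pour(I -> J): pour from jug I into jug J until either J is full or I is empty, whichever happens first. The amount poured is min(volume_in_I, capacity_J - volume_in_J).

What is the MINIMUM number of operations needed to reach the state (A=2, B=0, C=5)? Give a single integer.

Answer: 3

Derivation:
BFS from (A=2, B=0, C=1). One shortest path:
  1. fill(B) -> (A=2 B=5 C=1)
  2. empty(C) -> (A=2 B=5 C=0)
  3. pour(B -> C) -> (A=2 B=0 C=5)
Reached target in 3 moves.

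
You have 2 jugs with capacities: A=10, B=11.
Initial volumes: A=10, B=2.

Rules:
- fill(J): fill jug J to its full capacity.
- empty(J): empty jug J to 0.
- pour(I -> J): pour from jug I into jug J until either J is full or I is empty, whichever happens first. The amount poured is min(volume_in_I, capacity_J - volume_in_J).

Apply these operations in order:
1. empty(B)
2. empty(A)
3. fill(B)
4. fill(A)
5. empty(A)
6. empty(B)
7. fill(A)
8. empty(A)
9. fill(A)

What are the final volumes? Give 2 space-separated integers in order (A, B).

Step 1: empty(B) -> (A=10 B=0)
Step 2: empty(A) -> (A=0 B=0)
Step 3: fill(B) -> (A=0 B=11)
Step 4: fill(A) -> (A=10 B=11)
Step 5: empty(A) -> (A=0 B=11)
Step 6: empty(B) -> (A=0 B=0)
Step 7: fill(A) -> (A=10 B=0)
Step 8: empty(A) -> (A=0 B=0)
Step 9: fill(A) -> (A=10 B=0)

Answer: 10 0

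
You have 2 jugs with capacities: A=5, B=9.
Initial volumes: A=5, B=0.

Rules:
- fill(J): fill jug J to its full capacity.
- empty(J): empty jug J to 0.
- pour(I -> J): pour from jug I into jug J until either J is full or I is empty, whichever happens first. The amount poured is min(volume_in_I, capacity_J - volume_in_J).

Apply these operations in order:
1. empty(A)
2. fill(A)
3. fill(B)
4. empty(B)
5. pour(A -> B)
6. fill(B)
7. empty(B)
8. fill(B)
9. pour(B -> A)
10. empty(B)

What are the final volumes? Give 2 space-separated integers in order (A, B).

Step 1: empty(A) -> (A=0 B=0)
Step 2: fill(A) -> (A=5 B=0)
Step 3: fill(B) -> (A=5 B=9)
Step 4: empty(B) -> (A=5 B=0)
Step 5: pour(A -> B) -> (A=0 B=5)
Step 6: fill(B) -> (A=0 B=9)
Step 7: empty(B) -> (A=0 B=0)
Step 8: fill(B) -> (A=0 B=9)
Step 9: pour(B -> A) -> (A=5 B=4)
Step 10: empty(B) -> (A=5 B=0)

Answer: 5 0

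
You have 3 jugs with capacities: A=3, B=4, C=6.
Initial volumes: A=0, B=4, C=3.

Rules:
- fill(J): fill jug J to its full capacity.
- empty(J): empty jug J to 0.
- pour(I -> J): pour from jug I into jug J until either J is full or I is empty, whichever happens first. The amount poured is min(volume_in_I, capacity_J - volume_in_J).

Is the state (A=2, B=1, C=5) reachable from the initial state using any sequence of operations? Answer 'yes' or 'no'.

Answer: no

Derivation:
BFS explored all 110 reachable states.
Reachable set includes: (0,0,0), (0,0,1), (0,0,2), (0,0,3), (0,0,4), (0,0,5), (0,0,6), (0,1,0), (0,1,1), (0,1,2), (0,1,3), (0,1,4) ...
Target (A=2, B=1, C=5) not in reachable set → no.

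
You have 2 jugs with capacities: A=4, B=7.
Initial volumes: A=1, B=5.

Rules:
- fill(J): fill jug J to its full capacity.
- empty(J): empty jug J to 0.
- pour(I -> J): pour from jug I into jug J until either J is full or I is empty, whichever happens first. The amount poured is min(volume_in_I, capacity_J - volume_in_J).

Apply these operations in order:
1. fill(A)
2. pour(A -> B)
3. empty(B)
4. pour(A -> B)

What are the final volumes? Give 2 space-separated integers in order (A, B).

Step 1: fill(A) -> (A=4 B=5)
Step 2: pour(A -> B) -> (A=2 B=7)
Step 3: empty(B) -> (A=2 B=0)
Step 4: pour(A -> B) -> (A=0 B=2)

Answer: 0 2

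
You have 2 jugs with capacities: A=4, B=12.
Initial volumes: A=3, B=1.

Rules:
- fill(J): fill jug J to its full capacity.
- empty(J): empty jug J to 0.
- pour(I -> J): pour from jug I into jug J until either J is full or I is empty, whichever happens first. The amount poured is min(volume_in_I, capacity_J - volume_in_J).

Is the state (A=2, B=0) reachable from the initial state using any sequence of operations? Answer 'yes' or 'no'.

BFS explored all 25 reachable states.
Reachable set includes: (0,0), (0,1), (0,3), (0,4), (0,5), (0,7), (0,8), (0,9), (0,11), (0,12), (1,0), (1,12) ...
Target (A=2, B=0) not in reachable set → no.

Answer: no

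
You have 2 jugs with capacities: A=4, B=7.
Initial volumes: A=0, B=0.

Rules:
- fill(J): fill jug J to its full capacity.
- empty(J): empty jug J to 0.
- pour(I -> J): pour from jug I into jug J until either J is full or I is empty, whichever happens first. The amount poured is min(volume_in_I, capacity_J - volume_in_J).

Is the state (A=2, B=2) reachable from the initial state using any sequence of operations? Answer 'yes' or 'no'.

BFS explored all 22 reachable states.
Reachable set includes: (0,0), (0,1), (0,2), (0,3), (0,4), (0,5), (0,6), (0,7), (1,0), (1,7), (2,0), (2,7) ...
Target (A=2, B=2) not in reachable set → no.

Answer: no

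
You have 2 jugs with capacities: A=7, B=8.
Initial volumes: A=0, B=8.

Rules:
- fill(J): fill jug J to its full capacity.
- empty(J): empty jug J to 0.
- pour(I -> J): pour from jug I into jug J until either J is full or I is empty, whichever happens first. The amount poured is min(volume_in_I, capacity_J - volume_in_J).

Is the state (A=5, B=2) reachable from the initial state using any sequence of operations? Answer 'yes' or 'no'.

BFS explored all 30 reachable states.
Reachable set includes: (0,0), (0,1), (0,2), (0,3), (0,4), (0,5), (0,6), (0,7), (0,8), (1,0), (1,8), (2,0) ...
Target (A=5, B=2) not in reachable set → no.

Answer: no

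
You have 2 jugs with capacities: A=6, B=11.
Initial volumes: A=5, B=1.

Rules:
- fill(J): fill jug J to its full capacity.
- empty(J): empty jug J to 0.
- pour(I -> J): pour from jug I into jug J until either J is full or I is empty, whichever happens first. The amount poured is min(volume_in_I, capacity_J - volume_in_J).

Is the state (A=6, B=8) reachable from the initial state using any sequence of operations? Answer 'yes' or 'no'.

Answer: yes

Derivation:
BFS from (A=5, B=1):
  1. fill(A) -> (A=6 B=1)
  2. pour(A -> B) -> (A=0 B=7)
  3. fill(A) -> (A=6 B=7)
  4. pour(A -> B) -> (A=2 B=11)
  5. empty(B) -> (A=2 B=0)
  6. pour(A -> B) -> (A=0 B=2)
  7. fill(A) -> (A=6 B=2)
  8. pour(A -> B) -> (A=0 B=8)
  9. fill(A) -> (A=6 B=8)
Target reached → yes.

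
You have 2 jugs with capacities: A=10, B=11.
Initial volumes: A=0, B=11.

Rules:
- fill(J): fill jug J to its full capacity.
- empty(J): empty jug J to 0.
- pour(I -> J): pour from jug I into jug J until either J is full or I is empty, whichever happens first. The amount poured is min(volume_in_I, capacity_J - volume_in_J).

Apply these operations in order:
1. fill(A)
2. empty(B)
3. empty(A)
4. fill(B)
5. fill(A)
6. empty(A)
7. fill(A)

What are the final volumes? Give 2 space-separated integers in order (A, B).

Step 1: fill(A) -> (A=10 B=11)
Step 2: empty(B) -> (A=10 B=0)
Step 3: empty(A) -> (A=0 B=0)
Step 4: fill(B) -> (A=0 B=11)
Step 5: fill(A) -> (A=10 B=11)
Step 6: empty(A) -> (A=0 B=11)
Step 7: fill(A) -> (A=10 B=11)

Answer: 10 11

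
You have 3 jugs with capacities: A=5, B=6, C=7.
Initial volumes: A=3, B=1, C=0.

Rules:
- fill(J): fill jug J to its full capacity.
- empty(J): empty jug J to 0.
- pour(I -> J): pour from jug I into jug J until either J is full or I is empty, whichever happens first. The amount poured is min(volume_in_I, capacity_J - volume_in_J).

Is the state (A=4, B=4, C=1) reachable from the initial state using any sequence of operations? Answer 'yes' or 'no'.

Answer: no

Derivation:
BFS explored all 216 reachable states.
Reachable set includes: (0,0,0), (0,0,1), (0,0,2), (0,0,3), (0,0,4), (0,0,5), (0,0,6), (0,0,7), (0,1,0), (0,1,1), (0,1,2), (0,1,3) ...
Target (A=4, B=4, C=1) not in reachable set → no.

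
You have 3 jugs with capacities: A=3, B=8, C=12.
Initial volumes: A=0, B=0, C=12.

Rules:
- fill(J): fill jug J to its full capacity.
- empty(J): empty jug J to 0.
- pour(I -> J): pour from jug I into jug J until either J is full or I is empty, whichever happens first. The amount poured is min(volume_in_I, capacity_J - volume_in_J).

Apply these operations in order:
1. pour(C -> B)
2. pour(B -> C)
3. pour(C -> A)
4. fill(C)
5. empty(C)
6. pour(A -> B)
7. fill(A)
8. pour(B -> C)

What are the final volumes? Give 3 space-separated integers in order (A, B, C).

Step 1: pour(C -> B) -> (A=0 B=8 C=4)
Step 2: pour(B -> C) -> (A=0 B=0 C=12)
Step 3: pour(C -> A) -> (A=3 B=0 C=9)
Step 4: fill(C) -> (A=3 B=0 C=12)
Step 5: empty(C) -> (A=3 B=0 C=0)
Step 6: pour(A -> B) -> (A=0 B=3 C=0)
Step 7: fill(A) -> (A=3 B=3 C=0)
Step 8: pour(B -> C) -> (A=3 B=0 C=3)

Answer: 3 0 3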